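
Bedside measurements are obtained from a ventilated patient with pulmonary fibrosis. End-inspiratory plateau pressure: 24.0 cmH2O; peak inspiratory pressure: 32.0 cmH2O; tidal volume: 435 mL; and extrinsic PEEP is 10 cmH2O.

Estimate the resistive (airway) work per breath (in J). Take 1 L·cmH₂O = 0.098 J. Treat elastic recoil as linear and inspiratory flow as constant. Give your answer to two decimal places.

With constant inspiratory flow the resistive pressure is constant at PIP − Pplat = 32.0 − 24.0 = 8.0 cmH2O, so resistive work = 8.0 × 0.435 = 3.48 L·cmH2O.
× 0.098 J/(L·cmH2O) → 0.341 J.

0.34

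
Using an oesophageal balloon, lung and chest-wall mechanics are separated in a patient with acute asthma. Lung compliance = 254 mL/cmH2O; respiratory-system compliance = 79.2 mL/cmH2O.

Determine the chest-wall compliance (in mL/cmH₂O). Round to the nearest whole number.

1/Ccw = 1/Crs − 1/CL.
1/Ccw = 1/79.2 − 1/254 = 0.008689.
Ccw = 115.09 mL/cmH2O.

115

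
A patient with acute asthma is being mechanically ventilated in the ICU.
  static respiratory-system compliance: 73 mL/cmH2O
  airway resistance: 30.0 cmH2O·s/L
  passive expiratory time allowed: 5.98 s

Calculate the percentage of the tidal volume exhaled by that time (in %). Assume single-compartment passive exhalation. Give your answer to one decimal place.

93.5

τ = R × C = 30.0 × 73 mL/cmH2O = 30.0 × 0.073 L/cmH2O = 2.19 s.
Passive exhalation: V(t)/V₀ = e^(−t/τ) = e^(−5.98/2.19) = 0.06518.
Fraction exhaled = 1 − 0.06518 = 0.9348 → 93.48%.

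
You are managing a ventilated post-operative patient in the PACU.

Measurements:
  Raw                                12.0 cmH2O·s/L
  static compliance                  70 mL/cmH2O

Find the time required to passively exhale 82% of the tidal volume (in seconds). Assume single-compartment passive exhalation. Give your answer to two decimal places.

τ = R × C = 12.0 × 70 mL/cmH2O = 12.0 × 0.070 L/cmH2O = 0.84 s.
Exhaled fraction f = 1 − e^(−t/τ) → t = −τ·ln(1 − f) = −0.84·ln(0.18) = 1.44 s.

1.44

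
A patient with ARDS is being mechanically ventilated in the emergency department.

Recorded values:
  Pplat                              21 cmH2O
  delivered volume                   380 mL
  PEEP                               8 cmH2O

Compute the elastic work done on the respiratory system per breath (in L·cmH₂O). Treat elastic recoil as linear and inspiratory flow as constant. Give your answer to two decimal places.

2.47

Elastic work ≈ ½ × (Pplat − PEEP) × Vt = 0.5 × (21 − 8) × 0.380 L = 0.5 × 13.0 × 0.380 = 2.47 L·cmH2O.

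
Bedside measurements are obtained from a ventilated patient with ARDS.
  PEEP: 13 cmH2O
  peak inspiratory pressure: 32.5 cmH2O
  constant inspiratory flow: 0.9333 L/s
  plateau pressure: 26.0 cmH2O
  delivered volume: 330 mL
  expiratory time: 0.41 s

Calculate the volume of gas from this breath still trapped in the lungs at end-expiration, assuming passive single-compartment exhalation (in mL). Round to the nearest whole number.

R = (PIP − Pplat)/V̇ = (32.5 − 26.0) / 0.9333 = 6.5/0.9333 = 6.965 cmH2O·s/L.
C = Vt/(Pplat − PEEP) = 330.0 / (26.0 − 13) = 330.0/13.0 = 25.385 mL/cmH2O.
τ = R × C = 6.965 × 0.02539 L/cmH2O = 0.1768 s.
Fraction remaining = e^(−Te/τ) = e^(−0.41/0.1768) = 0.09837.
Trapped volume = 330.0 × 0.09837 = 32.462 mL.

32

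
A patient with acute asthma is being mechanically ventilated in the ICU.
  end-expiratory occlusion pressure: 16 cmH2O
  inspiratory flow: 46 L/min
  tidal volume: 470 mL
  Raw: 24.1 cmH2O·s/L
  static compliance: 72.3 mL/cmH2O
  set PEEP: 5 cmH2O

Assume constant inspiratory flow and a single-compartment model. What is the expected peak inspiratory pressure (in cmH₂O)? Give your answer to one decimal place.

41.0

Flow: 46 L/min ÷ 60 = 0.7667 L/s.
Total PEEP = 16 cmH2O (set 5 + intrinsic 11); this is the baseline alveolar pressure.
Equation of motion (constant flow): PIP = Vt/C + R·V̇ + PEEP.
PIP = 470/72.3 + 24.1×0.7667 + 16 = 6.501 + 18.477 + 16 = 40.978 cmH2O.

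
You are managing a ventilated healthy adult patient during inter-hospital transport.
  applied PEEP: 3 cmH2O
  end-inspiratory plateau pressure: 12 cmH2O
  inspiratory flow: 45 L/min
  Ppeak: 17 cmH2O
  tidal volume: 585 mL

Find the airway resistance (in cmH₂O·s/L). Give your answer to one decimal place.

Flow: 45 L/min ÷ 60 = 0.75 L/s.
Raw = (PIP − Pplat) / flow = (17 − 12) / 0.75 = 5.0 / 0.75 = 6.667 cmH2O·s/L.

6.7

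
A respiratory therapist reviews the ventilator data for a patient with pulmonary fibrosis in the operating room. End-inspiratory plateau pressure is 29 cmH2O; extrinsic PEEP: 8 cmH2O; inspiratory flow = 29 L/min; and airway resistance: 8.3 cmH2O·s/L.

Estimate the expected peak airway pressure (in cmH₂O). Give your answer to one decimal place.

33.0

Flow: 29 L/min ÷ 60 = 0.4833 L/s.
PIP = Pplat + Raw × flow = 29 + 8.3 × 0.4833 = 29 + 4.011 = 33.011 cmH2O.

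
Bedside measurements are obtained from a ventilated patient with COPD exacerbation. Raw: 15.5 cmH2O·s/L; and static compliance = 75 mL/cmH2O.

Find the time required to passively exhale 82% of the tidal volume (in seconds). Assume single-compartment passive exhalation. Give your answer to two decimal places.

1.99

τ = R × C = 15.5 × 75 mL/cmH2O = 15.5 × 0.075 L/cmH2O = 1.163 s.
Exhaled fraction f = 1 − e^(−t/τ) → t = −τ·ln(1 − f) = −1.163·ln(0.18) = 1.994 s.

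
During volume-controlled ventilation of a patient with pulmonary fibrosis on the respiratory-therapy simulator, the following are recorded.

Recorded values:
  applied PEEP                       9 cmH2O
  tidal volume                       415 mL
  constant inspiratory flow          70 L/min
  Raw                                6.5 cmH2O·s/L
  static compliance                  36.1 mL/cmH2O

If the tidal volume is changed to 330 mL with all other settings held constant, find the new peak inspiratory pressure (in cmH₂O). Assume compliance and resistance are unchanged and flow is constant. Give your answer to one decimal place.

Flow: 70 L/min ÷ 60 = 1.1667 L/s.
PIP = Vt/C + R·V̇ + PEEP (constant-flow equation of motion).
Only the elastic term changes: ΔPIP = ΔVt / C = (330 − 415) / 36.1 = -2.355 cmH2O.
Original PIP = 415/36.1 + 6.5×1.1667 + 9 = 28.079 cmH2O; new PIP = 28.079 + (-2.355) = 25.724 cmH2O.

25.7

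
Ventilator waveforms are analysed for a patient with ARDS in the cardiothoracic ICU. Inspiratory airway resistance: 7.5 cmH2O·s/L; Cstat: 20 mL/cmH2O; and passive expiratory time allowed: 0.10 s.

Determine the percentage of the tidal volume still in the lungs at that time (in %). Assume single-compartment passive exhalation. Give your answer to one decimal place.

τ = R × C = 7.5 × 20 mL/cmH2O = 7.5 × 0.020 L/cmH2O = 0.15 s.
Passive exhalation: V(t)/V₀ = e^(−t/τ) = e^(−0.10/0.15) = 0.5134.
Fraction remaining = 0.5134 → 51.34%.

51.3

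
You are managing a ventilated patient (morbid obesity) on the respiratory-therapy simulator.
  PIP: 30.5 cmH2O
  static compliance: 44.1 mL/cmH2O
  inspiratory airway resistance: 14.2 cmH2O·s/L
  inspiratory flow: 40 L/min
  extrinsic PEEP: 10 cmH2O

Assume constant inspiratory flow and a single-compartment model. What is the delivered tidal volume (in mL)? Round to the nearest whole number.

487

Flow: 40 L/min ÷ 60 = 0.6667 L/s.
Equation of motion (constant flow): PIP = Vt/C + R·V̇ + PEEP.
Vt/C = PIP − R·V̇ − PEEP = 30.5 − 9.467 − 10 = 11.033 cmH2O.
Vt = C × 11.033 = 44.1 × 11.033 = 486.56 mL.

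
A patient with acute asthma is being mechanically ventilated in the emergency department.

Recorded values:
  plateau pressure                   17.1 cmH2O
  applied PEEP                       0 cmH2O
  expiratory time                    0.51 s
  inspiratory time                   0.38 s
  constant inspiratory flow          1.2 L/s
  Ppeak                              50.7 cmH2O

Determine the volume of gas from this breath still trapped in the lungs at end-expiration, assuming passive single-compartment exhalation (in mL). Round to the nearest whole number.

230

Vt = flow × Ti = 1.2 L/s × 0.38 s × 1000 mL/L = 456.0 mL.
R = (PIP − Pplat)/V̇ = (50.7 − 17.1) / 1.2 = 33.6/1.2 = 28.0 cmH2O·s/L.
C = Vt/(Pplat − PEEP) = 456.0 / (17.1 − 0) = 456.0/17.1 = 26.667 mL/cmH2O.
τ = R × C = 28.0 × 0.02667 L/cmH2O = 0.7468 s.
Fraction remaining = e^(−Te/τ) = e^(−0.51/0.7468) = 0.5051.
Trapped volume = 456.0 × 0.5051 = 230.33 mL.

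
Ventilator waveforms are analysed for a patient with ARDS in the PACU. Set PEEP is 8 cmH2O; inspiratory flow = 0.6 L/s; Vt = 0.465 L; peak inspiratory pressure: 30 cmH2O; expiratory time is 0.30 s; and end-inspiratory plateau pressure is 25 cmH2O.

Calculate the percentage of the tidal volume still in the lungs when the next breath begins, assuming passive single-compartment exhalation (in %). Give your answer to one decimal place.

R = (PIP − Pplat)/V̇ = (30 − 25) / 0.6 = 5.0/0.6 = 8.333 cmH2O·s/L.
C = Vt/(Pplat − PEEP) = 465.0 / (25 − 8) = 465.0/17.0 = 27.353 mL/cmH2O.
τ = R × C = 8.333 × 0.02735 L/cmH2O = 0.2279 s.
Fraction remaining at end-expiration = e^(−Te/τ) = e^(−0.30/0.2279) = 0.2681 → 26.81%.

26.8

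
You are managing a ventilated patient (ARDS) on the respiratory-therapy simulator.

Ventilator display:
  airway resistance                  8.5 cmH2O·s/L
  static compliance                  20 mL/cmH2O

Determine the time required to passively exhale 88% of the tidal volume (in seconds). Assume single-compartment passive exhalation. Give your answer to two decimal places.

0.36

τ = R × C = 8.5 × 20 mL/cmH2O = 8.5 × 0.020 L/cmH2O = 0.17 s.
Exhaled fraction f = 1 − e^(−t/τ) → t = −τ·ln(1 − f) = −0.17·ln(0.12) = 0.3604 s.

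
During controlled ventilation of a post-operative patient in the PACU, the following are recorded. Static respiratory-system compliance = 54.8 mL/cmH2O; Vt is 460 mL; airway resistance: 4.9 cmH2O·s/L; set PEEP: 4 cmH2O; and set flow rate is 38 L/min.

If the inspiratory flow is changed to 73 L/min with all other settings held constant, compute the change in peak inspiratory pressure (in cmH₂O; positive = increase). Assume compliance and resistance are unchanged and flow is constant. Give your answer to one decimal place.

2.9

Flow: 38 L/min ÷ 60 = 0.6333 L/s.
New flow: 73 L/min ÷ 60 = 1.2167 L/s.
PIP = Vt/C + R·V̇ + PEEP (constant-flow equation of motion).
Only the resistive term changes: ΔPIP = R × ΔV̇ = 4.9 × (1.2167 − 0.6333) = 4.9 × 0.5834 = 2.859 cmH2O.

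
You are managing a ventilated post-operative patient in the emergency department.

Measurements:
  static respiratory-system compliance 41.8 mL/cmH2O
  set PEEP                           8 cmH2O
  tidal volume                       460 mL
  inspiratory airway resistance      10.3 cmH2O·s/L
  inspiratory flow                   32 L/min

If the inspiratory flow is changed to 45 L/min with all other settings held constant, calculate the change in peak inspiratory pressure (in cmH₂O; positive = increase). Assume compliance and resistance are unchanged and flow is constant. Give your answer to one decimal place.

2.2

Flow: 32 L/min ÷ 60 = 0.5333 L/s.
New flow: 45 L/min ÷ 60 = 0.75 L/s.
PIP = Vt/C + R·V̇ + PEEP (constant-flow equation of motion).
Only the resistive term changes: ΔPIP = R × ΔV̇ = 10.3 × (0.75 − 0.5333) = 10.3 × 0.2167 = 2.232 cmH2O.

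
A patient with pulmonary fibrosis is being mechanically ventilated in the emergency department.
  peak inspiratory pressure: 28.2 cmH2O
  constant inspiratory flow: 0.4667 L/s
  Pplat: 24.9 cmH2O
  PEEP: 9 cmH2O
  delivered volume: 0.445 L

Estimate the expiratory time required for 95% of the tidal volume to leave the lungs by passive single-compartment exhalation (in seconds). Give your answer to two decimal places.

R = (PIP − Pplat)/V̇ = (28.2 − 24.9) / 0.4667 = 3.3/0.4667 = 7.071 cmH2O·s/L.
C = Vt/(Pplat − PEEP) = 445.0 / (24.9 − 9) = 445.0/15.9 = 27.987 mL/cmH2O.
τ = R × C = 7.071 × 0.02799 L/cmH2O = 0.1979 s.
t = −τ·ln(1 − 0.95) = −0.1979·ln(0.05) = 0.5929 s.

0.59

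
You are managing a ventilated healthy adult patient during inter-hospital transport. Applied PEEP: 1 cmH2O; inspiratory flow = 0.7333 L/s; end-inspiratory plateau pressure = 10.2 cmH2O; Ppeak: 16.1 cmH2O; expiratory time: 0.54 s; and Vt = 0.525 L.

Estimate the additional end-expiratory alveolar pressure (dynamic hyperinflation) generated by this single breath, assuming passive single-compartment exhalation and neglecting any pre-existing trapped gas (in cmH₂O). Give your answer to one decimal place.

R = (PIP − Pplat)/V̇ = (16.1 − 10.2) / 0.7333 = 5.9/0.7333 = 8.046 cmH2O·s/L.
C = Vt/(Pplat − PEEP) = 525.0 / (10.2 − 1) = 525.0/9.2 = 57.065 mL/cmH2O.
τ = R × C = 8.046 × 0.05707 L/cmH2O = 0.4592 s.
Fraction remaining = e^(−Te/τ) = e^(−0.54/0.4592) = 0.3085; trapped volume = 525.0 × 0.3085 = 161.96 mL.
Additional alveolar pressure from trapping ≈ V_trapped / C = 161.96 / 57.065 = 2.838 cmH2O.

2.8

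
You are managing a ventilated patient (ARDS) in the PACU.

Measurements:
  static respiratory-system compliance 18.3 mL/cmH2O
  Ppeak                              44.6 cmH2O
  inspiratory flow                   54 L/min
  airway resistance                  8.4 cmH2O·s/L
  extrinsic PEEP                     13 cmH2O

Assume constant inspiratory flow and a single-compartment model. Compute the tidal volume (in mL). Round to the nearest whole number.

Flow: 54 L/min ÷ 60 = 0.9 L/s.
Equation of motion (constant flow): PIP = Vt/C + R·V̇ + PEEP.
Vt/C = PIP − R·V̇ − PEEP = 44.6 − 7.56 − 13 = 24.04 cmH2O.
Vt = C × 24.04 = 18.3 × 24.04 = 439.93 mL.

440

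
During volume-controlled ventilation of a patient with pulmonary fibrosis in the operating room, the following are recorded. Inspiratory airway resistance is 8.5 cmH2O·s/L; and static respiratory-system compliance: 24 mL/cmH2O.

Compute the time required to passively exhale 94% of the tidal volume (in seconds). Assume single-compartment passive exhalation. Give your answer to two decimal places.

τ = R × C = 8.5 × 24 mL/cmH2O = 8.5 × 0.024 L/cmH2O = 0.204 s.
Exhaled fraction f = 1 − e^(−t/τ) → t = −τ·ln(1 − f) = −0.204·ln(0.06) = 0.5739 s.

0.57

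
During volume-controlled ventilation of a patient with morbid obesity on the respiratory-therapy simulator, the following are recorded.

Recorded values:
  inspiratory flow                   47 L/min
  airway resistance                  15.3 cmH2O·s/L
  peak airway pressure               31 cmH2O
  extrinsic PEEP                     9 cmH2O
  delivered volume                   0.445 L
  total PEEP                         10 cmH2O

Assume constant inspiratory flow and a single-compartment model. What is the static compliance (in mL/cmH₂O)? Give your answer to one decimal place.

Flow: 47 L/min ÷ 60 = 0.7833 L/s.
Total PEEP = 10 cmH2O (set 9 + intrinsic 1); this is the baseline alveolar pressure.
Equation of motion (constant flow): PIP = Vt/C + R·V̇ + PEEP.
Vt/C = PIP − R·V̇ − PEEP = 31 − 15.3×0.7833 − 10 = 31 − 11.984 − 10 = 9.016 cmH2O.
C = Vt / 9.016 = 445 / 9.016 = 49.357 mL/cmH2O.

49.4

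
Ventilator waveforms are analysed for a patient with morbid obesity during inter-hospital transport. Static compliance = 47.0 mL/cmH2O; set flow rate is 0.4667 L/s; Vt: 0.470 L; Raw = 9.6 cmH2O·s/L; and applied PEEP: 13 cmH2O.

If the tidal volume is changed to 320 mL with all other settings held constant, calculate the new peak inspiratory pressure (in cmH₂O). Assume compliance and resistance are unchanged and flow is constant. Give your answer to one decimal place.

24.3

PIP = Vt/C + R·V̇ + PEEP (constant-flow equation of motion).
Only the elastic term changes: ΔPIP = ΔVt / C = (320 − 470) / 47.0 = -3.191 cmH2O.
Original PIP = 470/47.0 + 9.6×0.4667 + 13 = 27.48 cmH2O; new PIP = 27.48 + (-3.191) = 24.289 cmH2O.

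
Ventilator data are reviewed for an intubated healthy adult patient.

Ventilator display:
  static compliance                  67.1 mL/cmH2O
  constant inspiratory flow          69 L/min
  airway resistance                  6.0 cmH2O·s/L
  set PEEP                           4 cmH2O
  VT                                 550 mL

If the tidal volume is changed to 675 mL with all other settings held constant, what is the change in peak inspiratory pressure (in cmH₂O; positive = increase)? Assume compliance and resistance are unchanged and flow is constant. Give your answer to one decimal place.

PIP = Vt/C + R·V̇ + PEEP (constant-flow equation of motion).
Only the elastic term changes: ΔPIP = ΔVt / C = (675 − 550) / 67.1 = 1.863 cmH2O.

1.9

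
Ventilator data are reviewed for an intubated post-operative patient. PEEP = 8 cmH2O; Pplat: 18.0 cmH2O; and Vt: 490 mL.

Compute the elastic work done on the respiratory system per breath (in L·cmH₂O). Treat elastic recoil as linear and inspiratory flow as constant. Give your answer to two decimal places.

Elastic work ≈ ½ × (Pplat − PEEP) × Vt = 0.5 × (18.0 − 8) × 0.490 L = 0.5 × 10.0 × 0.490 = 2.45 L·cmH2O.

2.45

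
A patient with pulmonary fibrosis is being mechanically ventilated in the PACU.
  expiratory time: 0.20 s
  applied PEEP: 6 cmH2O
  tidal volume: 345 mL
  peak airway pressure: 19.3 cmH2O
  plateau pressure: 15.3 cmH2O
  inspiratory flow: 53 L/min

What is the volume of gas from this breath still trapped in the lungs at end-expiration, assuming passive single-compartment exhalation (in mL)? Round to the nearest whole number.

105

Flow: 53 L/min ÷ 60 = 0.8833 L/s.
R = (PIP − Pplat)/V̇ = (19.3 − 15.3) / 0.8833 = 4.0/0.8833 = 4.528 cmH2O·s/L.
C = Vt/(Pplat − PEEP) = 345.0 / (15.3 − 6) = 345.0/9.3 = 37.097 mL/cmH2O.
τ = R × C = 4.528 × 0.0371 L/cmH2O = 0.168 s.
Fraction remaining = e^(−Te/τ) = e^(−0.20/0.168) = 0.3041.
Trapped volume = 345.0 × 0.3041 = 104.91 mL.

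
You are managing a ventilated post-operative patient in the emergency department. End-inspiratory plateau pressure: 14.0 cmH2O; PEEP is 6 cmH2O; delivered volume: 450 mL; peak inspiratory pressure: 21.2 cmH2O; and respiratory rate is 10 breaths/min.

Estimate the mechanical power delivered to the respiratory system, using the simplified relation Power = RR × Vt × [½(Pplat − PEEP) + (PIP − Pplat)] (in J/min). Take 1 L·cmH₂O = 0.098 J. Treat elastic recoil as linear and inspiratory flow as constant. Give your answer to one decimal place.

Per-breath work = Vt × [½(Pplat−PEEP) + (PIP−Pplat)] = 0.450 × [0.5×8.0 + 7.2] = 0.450 × 11.2 = 5.04 L·cmH2O.
Power = 10 × 5.04 = 50.4 L·cmH2O/min.
× 0.098 J/(L·cmH2O) → 4.939 J/min.

4.9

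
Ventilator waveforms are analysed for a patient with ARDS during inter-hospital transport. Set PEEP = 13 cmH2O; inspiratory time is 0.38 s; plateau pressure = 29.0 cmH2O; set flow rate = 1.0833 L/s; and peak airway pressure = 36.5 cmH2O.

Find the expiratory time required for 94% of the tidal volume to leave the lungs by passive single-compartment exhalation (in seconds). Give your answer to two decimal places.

Vt = flow × Ti = 1.0833 L/s × 0.38 s × 1000 mL/L = 411.65 mL.
R = (PIP − Pplat)/V̇ = (36.5 − 29.0) / 1.0833 = 7.5/1.0833 = 6.923 cmH2O·s/L.
C = Vt/(Pplat − PEEP) = 411.65 / (29.0 − 13) = 411.65/16.0 = 25.728 mL/cmH2O.
τ = R × C = 6.923 × 0.02573 L/cmH2O = 0.1781 s.
t = −τ·ln(1 − 0.94) = −0.1781·ln(0.06) = 0.5011 s.

0.50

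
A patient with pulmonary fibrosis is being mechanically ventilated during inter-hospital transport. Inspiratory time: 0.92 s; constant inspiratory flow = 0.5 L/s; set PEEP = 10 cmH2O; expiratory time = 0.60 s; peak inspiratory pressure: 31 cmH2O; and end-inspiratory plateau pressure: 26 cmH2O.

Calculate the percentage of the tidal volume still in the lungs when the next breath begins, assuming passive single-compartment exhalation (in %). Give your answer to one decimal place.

12.4

Vt = flow × Ti = 0.5 L/s × 0.92 s × 1000 mL/L = 460.0 mL.
R = (PIP − Pplat)/V̇ = (31 − 26) / 0.5 = 5.0/0.5 = 10.0 cmH2O·s/L.
C = Vt/(Pplat − PEEP) = 460.0 / (26 − 10) = 460.0/16.0 = 28.75 mL/cmH2O.
τ = R × C = 10.0 × 0.02875 L/cmH2O = 0.2875 s.
Fraction remaining at end-expiration = e^(−Te/τ) = e^(−0.60/0.2875) = 0.1241 → 12.41%.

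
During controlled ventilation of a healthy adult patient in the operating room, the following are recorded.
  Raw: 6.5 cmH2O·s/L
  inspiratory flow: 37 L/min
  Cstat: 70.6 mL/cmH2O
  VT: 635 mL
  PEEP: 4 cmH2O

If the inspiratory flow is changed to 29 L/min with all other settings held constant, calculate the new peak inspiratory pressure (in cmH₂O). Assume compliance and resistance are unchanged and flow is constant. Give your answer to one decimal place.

Flow: 37 L/min ÷ 60 = 0.6167 L/s.
New flow: 29 L/min ÷ 60 = 0.4833 L/s.
PIP = Vt/C + R·V̇ + PEEP (constant-flow equation of motion).
Only the resistive term changes: ΔPIP = R × ΔV̇ = 6.5 × (0.4833 − 0.6167) = 6.5 × -0.1334 = -0.8671 cmH2O.
Original PIP = 635/70.6 + 6.5×0.6167 + 4 = 17.003 cmH2O; new PIP = 17.003 + (-0.8671) = 16.136 cmH2O.

16.1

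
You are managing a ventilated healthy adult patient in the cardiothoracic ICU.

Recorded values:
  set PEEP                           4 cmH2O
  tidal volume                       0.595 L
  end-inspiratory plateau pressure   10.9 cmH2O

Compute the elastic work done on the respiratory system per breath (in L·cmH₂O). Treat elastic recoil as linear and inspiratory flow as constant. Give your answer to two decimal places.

2.05

Elastic work ≈ ½ × (Pplat − PEEP) × Vt = 0.5 × (10.9 − 4) × 0.595 L = 0.5 × 6.9 × 0.595 = 2.053 L·cmH2O.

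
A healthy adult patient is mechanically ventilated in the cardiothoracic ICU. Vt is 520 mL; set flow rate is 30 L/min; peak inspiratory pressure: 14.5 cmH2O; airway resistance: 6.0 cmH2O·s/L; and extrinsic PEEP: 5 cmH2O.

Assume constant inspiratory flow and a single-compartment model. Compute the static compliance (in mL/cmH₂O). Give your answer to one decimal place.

80.0

Flow: 30 L/min ÷ 60 = 0.5 L/s.
Equation of motion (constant flow): PIP = Vt/C + R·V̇ + PEEP.
Vt/C = PIP − R·V̇ − PEEP = 14.5 − 6.0×0.5 − 5 = 14.5 − 3.0 − 5 = 6.5 cmH2O.
C = Vt / 6.5 = 520 / 6.5 = 80.0 mL/cmH2O.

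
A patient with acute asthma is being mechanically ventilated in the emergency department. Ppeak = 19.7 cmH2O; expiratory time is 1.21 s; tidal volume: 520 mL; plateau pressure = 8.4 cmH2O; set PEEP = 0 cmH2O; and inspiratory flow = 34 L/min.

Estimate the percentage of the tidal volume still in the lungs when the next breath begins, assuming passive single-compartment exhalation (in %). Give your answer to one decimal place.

37.5

Flow: 34 L/min ÷ 60 = 0.5667 L/s.
R = (PIP − Pplat)/V̇ = (19.7 − 8.4) / 0.5667 = 11.3/0.5667 = 19.94 cmH2O·s/L.
C = Vt/(Pplat − PEEP) = 520.0 / (8.4 − 0) = 520.0/8.4 = 61.905 mL/cmH2O.
τ = R × C = 19.94 × 0.06191 L/cmH2O = 1.234 s.
Fraction remaining at end-expiration = e^(−Te/τ) = e^(−1.21/1.234) = 0.3751 → 37.51%.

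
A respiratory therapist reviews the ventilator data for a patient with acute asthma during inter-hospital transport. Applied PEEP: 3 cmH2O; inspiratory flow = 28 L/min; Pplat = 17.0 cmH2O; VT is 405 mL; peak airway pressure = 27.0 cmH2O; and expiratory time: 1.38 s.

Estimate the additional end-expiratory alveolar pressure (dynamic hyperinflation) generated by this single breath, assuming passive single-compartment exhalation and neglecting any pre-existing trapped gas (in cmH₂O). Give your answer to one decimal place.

1.5

Flow: 28 L/min ÷ 60 = 0.4667 L/s.
R = (PIP − Pplat)/V̇ = (27.0 − 17.0) / 0.4667 = 10.0/0.4667 = 21.427 cmH2O·s/L.
C = Vt/(Pplat − PEEP) = 405.0 / (17.0 − 3) = 405.0/14.0 = 28.929 mL/cmH2O.
τ = R × C = 21.427 × 0.02893 L/cmH2O = 0.6199 s.
Fraction remaining = e^(−Te/τ) = e^(−1.38/0.6199) = 0.1079; trapped volume = 405.0 × 0.1079 = 43.7 mL.
Additional alveolar pressure from trapping ≈ V_trapped / C = 43.7 / 28.929 = 1.511 cmH2O.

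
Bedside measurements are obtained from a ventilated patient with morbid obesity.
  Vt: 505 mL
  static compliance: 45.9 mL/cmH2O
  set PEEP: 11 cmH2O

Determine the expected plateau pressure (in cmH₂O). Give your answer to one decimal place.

Pplat = PEEP + Vt / Cstat = 11 + 505 / 45.9 = 11 + 11.002 = 22.002 cmH2O.

22.0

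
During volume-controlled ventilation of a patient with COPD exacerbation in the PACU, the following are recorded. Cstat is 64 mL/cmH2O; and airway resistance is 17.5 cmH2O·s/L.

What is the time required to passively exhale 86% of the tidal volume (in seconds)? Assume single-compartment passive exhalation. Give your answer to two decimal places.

τ = R × C = 17.5 × 64 mL/cmH2O = 17.5 × 0.064 L/cmH2O = 1.12 s.
Exhaled fraction f = 1 − e^(−t/τ) → t = −τ·ln(1 − f) = −1.12·ln(0.14) = 2.202 s.

2.20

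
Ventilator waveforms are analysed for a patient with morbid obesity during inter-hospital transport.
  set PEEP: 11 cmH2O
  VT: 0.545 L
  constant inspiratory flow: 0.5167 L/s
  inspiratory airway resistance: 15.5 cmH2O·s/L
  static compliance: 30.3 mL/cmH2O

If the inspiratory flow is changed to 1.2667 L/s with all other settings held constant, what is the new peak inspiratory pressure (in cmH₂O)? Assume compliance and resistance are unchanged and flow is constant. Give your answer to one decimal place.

PIP = Vt/C + R·V̇ + PEEP (constant-flow equation of motion).
Only the resistive term changes: ΔPIP = R × ΔV̇ = 15.5 × (1.2667 − 0.5167) = 15.5 × 0.75 = 11.625 cmH2O.
Original PIP = 545/30.3 + 15.5×0.5167 + 11 = 36.996 cmH2O; new PIP = 36.996 + (11.625) = 48.621 cmH2O.

48.6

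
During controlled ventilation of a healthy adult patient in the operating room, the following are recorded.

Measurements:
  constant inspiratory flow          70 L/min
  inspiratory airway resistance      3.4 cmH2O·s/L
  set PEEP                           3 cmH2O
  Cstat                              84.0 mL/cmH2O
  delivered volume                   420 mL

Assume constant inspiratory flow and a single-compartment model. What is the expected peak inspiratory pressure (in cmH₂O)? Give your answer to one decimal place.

Flow: 70 L/min ÷ 60 = 1.1667 L/s.
Equation of motion (constant flow): PIP = Vt/C + R·V̇ + PEEP.
PIP = 420/84.0 + 3.4×1.1667 + 3 = 5.0 + 3.967 + 3 = 11.967 cmH2O.

12.0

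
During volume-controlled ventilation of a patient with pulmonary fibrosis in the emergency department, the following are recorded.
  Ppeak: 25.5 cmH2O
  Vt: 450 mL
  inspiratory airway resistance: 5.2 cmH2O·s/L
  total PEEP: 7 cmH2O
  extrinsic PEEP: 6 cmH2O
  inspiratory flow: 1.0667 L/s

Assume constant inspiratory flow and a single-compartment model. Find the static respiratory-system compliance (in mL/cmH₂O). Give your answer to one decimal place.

34.7

Total PEEP = 7 cmH2O (set 6 + intrinsic 1); this is the baseline alveolar pressure.
Equation of motion (constant flow): PIP = Vt/C + R·V̇ + PEEP.
Vt/C = PIP − R·V̇ − PEEP = 25.5 − 5.2×1.0667 − 7 = 25.5 − 5.547 − 7 = 12.953 cmH2O.
C = Vt / 12.953 = 450 / 12.953 = 34.741 mL/cmH2O.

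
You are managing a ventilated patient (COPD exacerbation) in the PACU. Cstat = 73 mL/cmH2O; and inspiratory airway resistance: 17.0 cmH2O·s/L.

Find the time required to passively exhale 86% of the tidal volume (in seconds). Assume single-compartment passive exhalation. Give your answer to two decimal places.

2.44

τ = R × C = 17.0 × 73 mL/cmH2O = 17.0 × 0.073 L/cmH2O = 1.241 s.
Exhaled fraction f = 1 − e^(−t/τ) → t = −τ·ln(1 − f) = −1.241·ln(0.14) = 2.44 s.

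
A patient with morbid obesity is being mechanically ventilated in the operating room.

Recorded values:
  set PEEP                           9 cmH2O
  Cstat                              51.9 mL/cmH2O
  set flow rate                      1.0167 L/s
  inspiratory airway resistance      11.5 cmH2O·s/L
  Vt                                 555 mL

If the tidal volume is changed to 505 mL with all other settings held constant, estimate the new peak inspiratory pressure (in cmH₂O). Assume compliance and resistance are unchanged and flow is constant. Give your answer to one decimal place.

30.4

PIP = Vt/C + R·V̇ + PEEP (constant-flow equation of motion).
Only the elastic term changes: ΔPIP = ΔVt / C = (505 − 555) / 51.9 = -0.9634 cmH2O.
Original PIP = 555/51.9 + 11.5×1.0167 + 9 = 31.386 cmH2O; new PIP = 31.386 + (-0.9634) = 30.423 cmH2O.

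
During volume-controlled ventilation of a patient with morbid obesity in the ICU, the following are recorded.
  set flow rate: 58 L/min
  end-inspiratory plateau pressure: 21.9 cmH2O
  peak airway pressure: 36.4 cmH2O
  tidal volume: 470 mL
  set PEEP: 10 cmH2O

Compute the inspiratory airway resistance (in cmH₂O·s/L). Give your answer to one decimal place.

Flow: 58 L/min ÷ 60 = 0.9667 L/s.
Raw = (PIP − Pplat) / flow = (36.4 − 21.9) / 0.9667 = 14.5 / 0.9667 = 14.999 cmH2O·s/L.

15.0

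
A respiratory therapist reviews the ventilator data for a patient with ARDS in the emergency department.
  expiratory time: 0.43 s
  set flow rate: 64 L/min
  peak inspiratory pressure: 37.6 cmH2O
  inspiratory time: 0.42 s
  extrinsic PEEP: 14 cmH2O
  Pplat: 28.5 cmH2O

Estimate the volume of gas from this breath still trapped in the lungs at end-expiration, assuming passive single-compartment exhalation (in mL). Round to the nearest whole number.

Flow: 64 L/min ÷ 60 = 1.0667 L/s.
Vt = flow × Ti = 1.0667 L/s × 0.42 s × 1000 mL/L = 448.01 mL.
R = (PIP − Pplat)/V̇ = (37.6 − 28.5) / 1.0667 = 9.1/1.0667 = 8.531 cmH2O·s/L.
C = Vt/(Pplat − PEEP) = 448.01 / (28.5 − 14) = 448.01/14.5 = 30.897 mL/cmH2O.
τ = R × C = 8.531 × 0.0309 L/cmH2O = 0.2636 s.
Fraction remaining = e^(−Te/τ) = e^(−0.43/0.2636) = 0.1957.
Trapped volume = 448.01 × 0.1957 = 87.676 mL.

88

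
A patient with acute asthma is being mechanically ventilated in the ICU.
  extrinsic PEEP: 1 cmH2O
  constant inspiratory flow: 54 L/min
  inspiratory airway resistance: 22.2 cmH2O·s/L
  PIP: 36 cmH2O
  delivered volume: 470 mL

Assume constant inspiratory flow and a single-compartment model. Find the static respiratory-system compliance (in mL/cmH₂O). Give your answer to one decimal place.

31.3

Flow: 54 L/min ÷ 60 = 0.9 L/s.
Equation of motion (constant flow): PIP = Vt/C + R·V̇ + PEEP.
Vt/C = PIP − R·V̇ − PEEP = 36 − 22.2×0.9 − 1 = 36 − 19.98 − 1 = 15.02 cmH2O.
C = Vt / 15.02 = 470 / 15.02 = 31.292 mL/cmH2O.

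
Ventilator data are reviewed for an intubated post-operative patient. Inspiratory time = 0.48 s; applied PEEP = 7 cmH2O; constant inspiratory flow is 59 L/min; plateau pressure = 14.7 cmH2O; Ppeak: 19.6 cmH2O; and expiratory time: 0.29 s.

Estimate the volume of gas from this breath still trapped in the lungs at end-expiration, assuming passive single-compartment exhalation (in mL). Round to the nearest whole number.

Flow: 59 L/min ÷ 60 = 0.9833 L/s.
Vt = flow × Ti = 0.9833 L/s × 0.48 s × 1000 mL/L = 471.98 mL.
R = (PIP − Pplat)/V̇ = (19.6 − 14.7) / 0.9833 = 4.9/0.9833 = 4.983 cmH2O·s/L.
C = Vt/(Pplat − PEEP) = 471.98 / (14.7 − 7) = 471.98/7.7 = 61.296 mL/cmH2O.
τ = R × C = 4.983 × 0.0613 L/cmH2O = 0.3055 s.
Fraction remaining = e^(−Te/τ) = e^(−0.29/0.3055) = 0.387.
Trapped volume = 471.98 × 0.387 = 182.66 mL.

183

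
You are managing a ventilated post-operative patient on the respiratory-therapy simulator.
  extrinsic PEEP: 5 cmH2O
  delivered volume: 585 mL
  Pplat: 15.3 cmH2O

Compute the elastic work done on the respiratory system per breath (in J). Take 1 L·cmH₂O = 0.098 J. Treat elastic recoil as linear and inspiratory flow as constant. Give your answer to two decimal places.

Elastic work ≈ ½ × (Pplat − PEEP) × Vt = 0.5 × (15.3 − 5) × 0.585 L = 0.5 × 10.3 × 0.585 = 3.013 L·cmH2O.
× 0.098 J/(L·cmH2O) → 0.2953 J.

0.30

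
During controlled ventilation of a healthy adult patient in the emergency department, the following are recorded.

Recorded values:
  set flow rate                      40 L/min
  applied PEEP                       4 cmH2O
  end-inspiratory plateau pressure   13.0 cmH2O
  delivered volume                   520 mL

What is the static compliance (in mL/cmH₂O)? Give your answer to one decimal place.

Cstat = Vt / (Pplat − PEEP) = 520 / (13.0 − 4) = 520 / 9.0 = 57.778 mL/cmH2O.

57.8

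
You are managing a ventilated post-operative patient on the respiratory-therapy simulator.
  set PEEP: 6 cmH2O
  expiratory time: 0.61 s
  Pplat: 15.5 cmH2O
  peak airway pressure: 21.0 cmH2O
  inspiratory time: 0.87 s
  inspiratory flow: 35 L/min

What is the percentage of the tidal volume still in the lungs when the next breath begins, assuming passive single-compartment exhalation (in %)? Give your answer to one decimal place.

29.8

Flow: 35 L/min ÷ 60 = 0.5833 L/s.
Vt = flow × Ti = 0.5833 L/s × 0.87 s × 1000 mL/L = 507.47 mL.
R = (PIP − Pplat)/V̇ = (21.0 − 15.5) / 0.5833 = 5.5/0.5833 = 9.429 cmH2O·s/L.
C = Vt/(Pplat − PEEP) = 507.47 / (15.5 − 6) = 507.47/9.5 = 53.418 mL/cmH2O.
τ = R × C = 9.429 × 0.05342 L/cmH2O = 0.5037 s.
Fraction remaining at end-expiration = e^(−Te/τ) = e^(−0.61/0.5037) = 0.2979 → 29.79%.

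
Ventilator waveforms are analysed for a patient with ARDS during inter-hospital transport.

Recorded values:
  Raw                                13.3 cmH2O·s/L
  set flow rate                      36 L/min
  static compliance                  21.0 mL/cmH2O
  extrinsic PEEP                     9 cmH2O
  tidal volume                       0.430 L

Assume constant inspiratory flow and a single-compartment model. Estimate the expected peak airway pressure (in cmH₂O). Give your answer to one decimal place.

37.5

Flow: 36 L/min ÷ 60 = 0.6 L/s.
Equation of motion (constant flow): PIP = Vt/C + R·V̇ + PEEP.
PIP = 430/21.0 + 13.3×0.6 + 9 = 20.476 + 7.98 + 9 = 37.456 cmH2O.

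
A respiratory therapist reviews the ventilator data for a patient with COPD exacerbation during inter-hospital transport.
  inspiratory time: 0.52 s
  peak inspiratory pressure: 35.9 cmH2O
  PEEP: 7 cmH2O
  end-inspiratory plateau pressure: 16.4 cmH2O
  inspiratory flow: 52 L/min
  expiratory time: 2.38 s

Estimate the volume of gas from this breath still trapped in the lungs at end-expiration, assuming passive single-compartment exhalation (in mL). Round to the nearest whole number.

50

Flow: 52 L/min ÷ 60 = 0.8667 L/s.
Vt = flow × Ti = 0.8667 L/s × 0.52 s × 1000 mL/L = 450.68 mL.
R = (PIP − Pplat)/V̇ = (35.9 − 16.4) / 0.8667 = 19.5/0.8667 = 22.499 cmH2O·s/L.
C = Vt/(Pplat − PEEP) = 450.68 / (16.4 − 7) = 450.68/9.4 = 47.945 mL/cmH2O.
τ = R × C = 22.499 × 0.04795 L/cmH2O = 1.079 s.
Fraction remaining = e^(−Te/τ) = e^(−2.38/1.079) = 0.1102.
Trapped volume = 450.68 × 0.1102 = 49.665 mL.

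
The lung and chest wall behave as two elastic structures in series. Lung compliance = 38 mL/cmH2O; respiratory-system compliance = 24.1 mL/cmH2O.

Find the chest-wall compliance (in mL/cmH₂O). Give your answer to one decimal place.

65.9

1/Ccw = 1/Crs − 1/CL.
1/Ccw = 1/24.1 − 1/38 = 0.01518.
Ccw = 65.876 mL/cmH2O.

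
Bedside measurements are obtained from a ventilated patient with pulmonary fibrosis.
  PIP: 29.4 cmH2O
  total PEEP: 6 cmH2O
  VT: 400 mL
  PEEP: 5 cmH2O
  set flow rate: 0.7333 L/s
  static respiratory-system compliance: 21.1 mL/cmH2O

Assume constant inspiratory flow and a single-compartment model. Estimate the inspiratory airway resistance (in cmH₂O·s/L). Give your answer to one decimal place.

Total PEEP = 6 cmH2O (set 5 + intrinsic 1); this is the baseline alveolar pressure.
Equation of motion (constant flow): PIP = Vt/C + R·V̇ + PEEP.
R·V̇ = PIP − Vt/C − PEEP = 29.4 − 400/21.1 − 6 = 29.4 − 18.957 − 6 = 4.443 cmH2O.
R = 4.443 / 0.7333 = 6.059 cmH2O·s/L.

6.1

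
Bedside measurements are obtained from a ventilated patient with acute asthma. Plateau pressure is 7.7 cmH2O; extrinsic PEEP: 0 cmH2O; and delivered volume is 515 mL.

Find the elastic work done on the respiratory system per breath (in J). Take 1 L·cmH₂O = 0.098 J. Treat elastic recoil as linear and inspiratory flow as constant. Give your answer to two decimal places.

Elastic work ≈ ½ × (Pplat − PEEP) × Vt = 0.5 × (7.7 − 0) × 0.515 L = 0.5 × 7.7 × 0.515 = 1.983 L·cmH2O.
× 0.098 J/(L·cmH2O) → 0.1943 J.

0.19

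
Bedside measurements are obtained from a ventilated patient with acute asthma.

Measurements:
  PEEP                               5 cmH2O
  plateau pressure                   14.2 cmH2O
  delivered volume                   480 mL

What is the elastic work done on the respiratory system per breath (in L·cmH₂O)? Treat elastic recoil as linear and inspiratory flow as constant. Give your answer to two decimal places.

Elastic work ≈ ½ × (Pplat − PEEP) × Vt = 0.5 × (14.2 − 5) × 0.480 L = 0.5 × 9.2 × 0.480 = 2.208 L·cmH2O.

2.21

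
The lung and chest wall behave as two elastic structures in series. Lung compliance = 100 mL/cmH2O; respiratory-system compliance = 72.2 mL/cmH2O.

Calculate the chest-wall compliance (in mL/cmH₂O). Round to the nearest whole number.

260

1/Ccw = 1/Crs − 1/CL.
1/Ccw = 1/72.2 − 1/100 = 0.00385.
Ccw = 259.74 mL/cmH2O.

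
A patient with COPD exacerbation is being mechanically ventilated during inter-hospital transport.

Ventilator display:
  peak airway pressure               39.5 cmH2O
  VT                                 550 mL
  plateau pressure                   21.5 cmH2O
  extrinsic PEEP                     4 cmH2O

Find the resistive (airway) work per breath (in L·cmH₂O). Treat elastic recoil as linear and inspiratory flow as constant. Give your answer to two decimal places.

9.90

With constant inspiratory flow the resistive pressure is constant at PIP − Pplat = 39.5 − 21.5 = 18.0 cmH2O, so resistive work = 18.0 × 0.550 = 9.9 L·cmH2O.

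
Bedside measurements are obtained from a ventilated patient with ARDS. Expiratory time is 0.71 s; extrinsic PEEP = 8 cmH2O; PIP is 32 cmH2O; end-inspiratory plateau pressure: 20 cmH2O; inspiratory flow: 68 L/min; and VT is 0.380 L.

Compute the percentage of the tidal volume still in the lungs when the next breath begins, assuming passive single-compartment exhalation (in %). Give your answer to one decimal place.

Flow: 68 L/min ÷ 60 = 1.1333 L/s.
R = (PIP − Pplat)/V̇ = (32 − 20) / 1.1333 = 12.0/1.1333 = 10.589 cmH2O·s/L.
C = Vt/(Pplat − PEEP) = 380.0 / (20 − 8) = 380.0/12.0 = 31.667 mL/cmH2O.
τ = R × C = 10.589 × 0.03167 L/cmH2O = 0.3354 s.
Fraction remaining at end-expiration = e^(−Te/τ) = e^(−0.71/0.3354) = 0.1204 → 12.04%.

12.0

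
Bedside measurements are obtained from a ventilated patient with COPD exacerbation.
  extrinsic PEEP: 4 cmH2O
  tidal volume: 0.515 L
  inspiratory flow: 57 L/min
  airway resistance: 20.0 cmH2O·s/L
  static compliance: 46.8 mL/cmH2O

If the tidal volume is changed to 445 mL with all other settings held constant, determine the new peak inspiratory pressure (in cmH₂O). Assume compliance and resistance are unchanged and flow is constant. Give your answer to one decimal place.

32.5

Flow: 57 L/min ÷ 60 = 0.95 L/s.
PIP = Vt/C + R·V̇ + PEEP (constant-flow equation of motion).
Only the elastic term changes: ΔPIP = ΔVt / C = (445 − 515) / 46.8 = -1.496 cmH2O.
Original PIP = 515/46.8 + 20.0×0.95 + 4 = 34.004 cmH2O; new PIP = 34.004 + (-1.496) = 32.508 cmH2O.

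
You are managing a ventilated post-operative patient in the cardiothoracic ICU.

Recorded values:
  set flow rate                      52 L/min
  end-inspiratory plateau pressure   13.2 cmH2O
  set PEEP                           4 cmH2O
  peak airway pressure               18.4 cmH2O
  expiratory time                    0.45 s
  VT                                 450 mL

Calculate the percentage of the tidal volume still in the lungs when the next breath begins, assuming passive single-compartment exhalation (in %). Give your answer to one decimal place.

Flow: 52 L/min ÷ 60 = 0.8667 L/s.
R = (PIP − Pplat)/V̇ = (18.4 − 13.2) / 0.8667 = 5.2/0.8667 = 6.0 cmH2O·s/L.
C = Vt/(Pplat − PEEP) = 450.0 / (13.2 − 4) = 450.0/9.2 = 48.913 mL/cmH2O.
τ = R × C = 6.0 × 0.04891 L/cmH2O = 0.2935 s.
Fraction remaining at end-expiration = e^(−Te/τ) = e^(−0.45/0.2935) = 0.2158 → 21.58%.

21.6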